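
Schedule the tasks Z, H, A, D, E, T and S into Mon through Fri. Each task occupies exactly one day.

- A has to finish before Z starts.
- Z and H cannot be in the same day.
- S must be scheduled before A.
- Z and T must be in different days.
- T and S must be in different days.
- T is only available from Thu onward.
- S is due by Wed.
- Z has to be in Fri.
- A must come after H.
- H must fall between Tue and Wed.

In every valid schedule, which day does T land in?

Thu

T's window is Thu–Fri.
Z is fixed at Fri, and T can't share a day with Z.
So T must be Thu.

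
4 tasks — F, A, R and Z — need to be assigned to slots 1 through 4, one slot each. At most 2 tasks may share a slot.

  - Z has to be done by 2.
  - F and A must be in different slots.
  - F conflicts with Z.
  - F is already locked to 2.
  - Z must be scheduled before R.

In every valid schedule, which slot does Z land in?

1

Z's window is 1–2.
F is fixed at 2, and Z can't share a slot with F.
So Z must be 1.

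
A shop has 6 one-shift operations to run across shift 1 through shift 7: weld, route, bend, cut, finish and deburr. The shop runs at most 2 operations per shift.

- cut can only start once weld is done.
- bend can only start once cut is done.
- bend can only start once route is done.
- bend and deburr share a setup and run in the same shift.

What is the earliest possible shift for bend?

shift 3

Precedence pushes bend to at least shift 3.
bend at shift 3 is achievable: weld in shift 1; bend in shift 3; finish in shift 2; route in shift 1; cut in shift 2; deburr in shift 3.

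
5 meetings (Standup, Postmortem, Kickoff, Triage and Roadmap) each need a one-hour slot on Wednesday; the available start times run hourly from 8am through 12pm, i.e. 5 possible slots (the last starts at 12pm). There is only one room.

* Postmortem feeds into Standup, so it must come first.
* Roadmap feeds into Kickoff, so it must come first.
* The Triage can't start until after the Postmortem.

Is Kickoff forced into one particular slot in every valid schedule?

No

Kickoff can be 9am (e.g. Postmortem -> 10am, Triage -> 12pm, Roadmap -> 8am, Kickoff -> 9am, Standup -> 11am) or 10am (e.g. Kickoff=10am; Triage=12pm; Postmortem=8am; Roadmap=9am; Standup=11am).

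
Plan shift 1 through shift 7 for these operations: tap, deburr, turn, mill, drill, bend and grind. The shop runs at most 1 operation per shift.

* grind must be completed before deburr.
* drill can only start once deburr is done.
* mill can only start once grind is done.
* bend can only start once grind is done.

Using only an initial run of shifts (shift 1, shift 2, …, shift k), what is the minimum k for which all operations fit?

7

The precedence chain requires at least 3 distinct shifts.
With at most 1 per shift and 7 operations, at least 7 shifts are needed.
7 works (last occupied shift: shift 7): for example turn=shift 7; bend=shift 5; drill=shift 4; mill=shift 3; tap=shift 6; grind=shift 1; deburr=shift 2.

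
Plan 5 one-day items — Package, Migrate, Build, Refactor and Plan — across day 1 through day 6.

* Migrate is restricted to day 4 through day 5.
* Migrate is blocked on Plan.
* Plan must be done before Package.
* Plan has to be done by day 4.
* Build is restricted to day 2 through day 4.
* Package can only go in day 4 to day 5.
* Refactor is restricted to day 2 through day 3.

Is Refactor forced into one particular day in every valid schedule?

Refactor can be day 2 (e.g. Build -> day 2; Package -> day 4; Migrate -> day 4; Plan -> day 1; Refactor -> day 2) or day 3 (e.g. Package in day 4, Build in day 2, Refactor in day 3, Migrate in day 4, Plan in day 1).

No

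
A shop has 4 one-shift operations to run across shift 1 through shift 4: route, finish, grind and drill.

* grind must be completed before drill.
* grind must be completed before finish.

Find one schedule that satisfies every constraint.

grind=shift 1; drill=shift 2; finish=shift 2; route=shift 1

Checking: grind(shift 1) before finish(shift 2); grind(shift 1) before drill(shift 2).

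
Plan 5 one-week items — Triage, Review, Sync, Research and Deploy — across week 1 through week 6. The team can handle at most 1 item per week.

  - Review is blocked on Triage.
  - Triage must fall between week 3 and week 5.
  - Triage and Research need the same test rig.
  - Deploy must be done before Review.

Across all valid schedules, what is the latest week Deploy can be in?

week 5

Downstream work caps Deploy at week 5.
Deploy at week 5 is achievable: Triage in week 3, Deploy in week 5, Review in week 6, Research in week 2, Sync in week 1.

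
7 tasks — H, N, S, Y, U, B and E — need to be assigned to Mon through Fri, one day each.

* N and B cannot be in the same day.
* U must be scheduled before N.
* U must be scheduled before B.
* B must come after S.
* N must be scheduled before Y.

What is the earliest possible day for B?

Precedence pushes B to at least Tue.
B at Tue is achievable: B=Tue; H=Mon; Y=Thu; E=Mon; U=Mon; S=Mon; N=Wed.

Tue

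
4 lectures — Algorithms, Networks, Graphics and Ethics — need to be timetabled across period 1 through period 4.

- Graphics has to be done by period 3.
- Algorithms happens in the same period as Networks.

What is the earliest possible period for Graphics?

Graphics's own window allows nothing later than period 3.
Graphics at period 1 is achievable: Networks=period 1; Algorithms=period 1; Ethics=period 1; Graphics=period 1.

period 1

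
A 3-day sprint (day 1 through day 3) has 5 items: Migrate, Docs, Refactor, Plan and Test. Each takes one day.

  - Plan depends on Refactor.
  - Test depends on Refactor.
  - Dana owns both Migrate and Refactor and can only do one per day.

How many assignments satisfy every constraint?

Splitting on Migrate: it can be day 1 (3), day 2 (12), day 3 (15). Listing each branch's schedules as (Docs, Refactor, Plan, Test) by day number:
Migrate=day 1: (1,2,3,3) (2,2,3,3) (3,2,3,3) — 3.
Migrate=day 2: (1,1,2,2) (1,1,2,3) (1,1,3,2) (1,1,3,3) (2,1,2,2) (2,1,2,3) (2,1,3,2) (2,1,3,3) (3,1,2,2) (3,1,2,3) (3,1,3,2) (3,1,3,3) — 12.
Migrate=day 3: (1,1,2,2) (1,1,2,3) (1,1,3,2) (1,1,3,3) (1,2,3,3) (2,1,2,2) (2,1,2,3) (2,1,3,2) (2,1,3,3) (2,2,3,3) (3,1,2,2) (3,1,2,3) (3,1,3,2) (3,1,3,3) (3,2,3,3) — 15.
Summing: 3 + 12 + 15 = 30.

30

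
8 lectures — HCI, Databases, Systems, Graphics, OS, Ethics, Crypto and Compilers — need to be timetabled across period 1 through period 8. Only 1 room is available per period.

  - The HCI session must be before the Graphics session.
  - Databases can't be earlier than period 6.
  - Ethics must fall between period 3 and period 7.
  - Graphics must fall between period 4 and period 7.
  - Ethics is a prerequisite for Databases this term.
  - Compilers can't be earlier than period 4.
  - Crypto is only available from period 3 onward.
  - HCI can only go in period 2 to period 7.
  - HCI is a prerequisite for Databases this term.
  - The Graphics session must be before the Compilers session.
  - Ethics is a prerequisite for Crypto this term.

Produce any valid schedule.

OS in period 8; Databases in period 6; Crypto in period 7; Compilers in period 5; Systems in period 1; Ethics in period 3; HCI in period 2; Graphics in period 4

Checking: Graphics(period 4) before Compilers(period 5); HCI(period 2) before Graphics(period 4); Ethics(period 3) before Databases(period 6); Ethics(period 3) before Crypto(period 7); HCI(period 2) before Databases(period 6); Graphics=period 4 in [period 4,period 7]; Ethics=period 3 in [period 3,period 7]; Compilers=period 5 in [period 4,period 8]; HCI=period 2 in [period 2,period 7]; Databases=period 6 in [period 6,period 8]; Crypto=period 7 in [period 3,period 8]; max 1 per period (cap 1).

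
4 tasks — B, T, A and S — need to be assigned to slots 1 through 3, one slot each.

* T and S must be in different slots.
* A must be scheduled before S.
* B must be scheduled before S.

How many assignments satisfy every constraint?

Splitting on B: it can be 1 (6), 2 (4). Listing each branch's schedules as (T, A, S):
B=1: (1,1,2) (1,1,3) (1,2,3) (2,1,3) (2,2,3) (3,1,2) — 6.
B=2: (1,1,3) (1,2,3) (2,1,3) (2,2,3) — 4.
Summing: 6 + 4 = 10.

10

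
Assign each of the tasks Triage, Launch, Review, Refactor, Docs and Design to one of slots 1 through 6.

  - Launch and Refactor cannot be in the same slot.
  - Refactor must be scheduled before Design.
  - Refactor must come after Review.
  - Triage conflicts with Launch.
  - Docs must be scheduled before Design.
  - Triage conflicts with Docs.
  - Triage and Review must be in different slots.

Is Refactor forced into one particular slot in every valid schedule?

Refactor can be 2 (e.g. Launch=1; Refactor=2; Triage=2; Design=3; Review=1; Docs=1) or 3 (e.g. Docs in 1, Triage in 2, Design in 4, Launch in 1, Review in 1, Refactor in 3).

No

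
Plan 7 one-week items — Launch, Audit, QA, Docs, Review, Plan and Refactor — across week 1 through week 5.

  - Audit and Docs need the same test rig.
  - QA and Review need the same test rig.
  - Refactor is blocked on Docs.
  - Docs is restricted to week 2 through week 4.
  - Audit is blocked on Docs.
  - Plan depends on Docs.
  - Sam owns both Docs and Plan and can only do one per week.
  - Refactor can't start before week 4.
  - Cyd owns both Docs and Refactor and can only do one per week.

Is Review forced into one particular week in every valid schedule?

No

Review can be week 1 (e.g. Docs=week 2, QA=week 2, Review=week 1, Plan=week 3, Audit=week 3, Refactor=week 4, Launch=week 1) or week 2 (e.g. Plan -> week 3, QA -> week 1, Refactor -> week 4, Docs -> week 2, Audit -> week 3, Launch -> week 1, Review -> week 2).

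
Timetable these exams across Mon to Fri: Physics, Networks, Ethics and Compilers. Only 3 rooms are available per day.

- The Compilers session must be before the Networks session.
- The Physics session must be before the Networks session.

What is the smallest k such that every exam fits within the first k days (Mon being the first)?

2 days

The precedence chain requires at least 2 distinct days.
With at most 3 per day and 4 exams, at least 2 days are needed.
2 works (last occupied day: Tue): for example Compilers -> Mon, Physics -> Mon, Ethics -> Mon, Networks -> Tue.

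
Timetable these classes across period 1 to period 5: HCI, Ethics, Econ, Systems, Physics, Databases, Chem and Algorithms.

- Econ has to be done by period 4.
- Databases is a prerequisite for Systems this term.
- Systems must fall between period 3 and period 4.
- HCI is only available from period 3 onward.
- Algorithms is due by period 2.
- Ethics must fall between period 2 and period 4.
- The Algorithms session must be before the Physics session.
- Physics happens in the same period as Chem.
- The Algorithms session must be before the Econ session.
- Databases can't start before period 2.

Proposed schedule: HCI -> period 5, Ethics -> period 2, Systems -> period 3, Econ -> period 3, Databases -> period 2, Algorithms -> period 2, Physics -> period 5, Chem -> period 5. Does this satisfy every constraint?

Yes, all constraints hold

Algorithms is due by period 2 — holds.
Econ has to be done by period 4 — holds.
Databases can't start before period 2 — holds.
Databases is a prerequisite for Systems this term — holds.
The Algorithms session must be before the Physics session — holds.
HCI is only available from period 3 onward — holds.
Ethics must fall between period 2 and period 4 — holds.
The Algorithms session must be before the Econ session — holds.
Systems must fall between period 3 and period 4 — holds.
Physics happens in the same period as Chem — holds.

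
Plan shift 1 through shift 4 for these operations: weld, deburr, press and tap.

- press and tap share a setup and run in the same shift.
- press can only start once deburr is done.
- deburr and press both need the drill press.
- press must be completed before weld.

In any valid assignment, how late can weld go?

Precedence pushes weld to at least shift 3.
weld at shift 4 is achievable: tap -> shift 2, weld -> shift 4, deburr -> shift 1, press -> shift 2.

shift 4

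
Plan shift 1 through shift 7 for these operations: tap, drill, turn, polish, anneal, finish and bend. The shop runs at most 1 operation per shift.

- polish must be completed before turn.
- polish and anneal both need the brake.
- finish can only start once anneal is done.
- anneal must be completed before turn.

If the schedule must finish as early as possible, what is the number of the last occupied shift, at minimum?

The precedence chain requires at least 2 distinct shifts.
With at most 1 per shift and 7 operations, at least 7 shifts are needed.
7 works (last occupied shift: shift 7): for example finish -> shift 4; drill -> shift 6; anneal -> shift 1; bend -> shift 7; turn -> shift 3; tap -> shift 5; polish -> shift 2.

7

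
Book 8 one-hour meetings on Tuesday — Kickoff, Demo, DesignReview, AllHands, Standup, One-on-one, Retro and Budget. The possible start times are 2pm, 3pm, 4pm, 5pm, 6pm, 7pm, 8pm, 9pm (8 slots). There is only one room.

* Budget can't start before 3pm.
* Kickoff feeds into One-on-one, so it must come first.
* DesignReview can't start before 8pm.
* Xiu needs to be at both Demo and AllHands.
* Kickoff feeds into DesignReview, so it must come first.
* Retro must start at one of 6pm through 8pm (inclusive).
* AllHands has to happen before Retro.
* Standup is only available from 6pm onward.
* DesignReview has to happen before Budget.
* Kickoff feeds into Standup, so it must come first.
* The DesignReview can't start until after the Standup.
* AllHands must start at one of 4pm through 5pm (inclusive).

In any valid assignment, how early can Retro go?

Retro is available from 6pm; Retro's own window allows nothing later than 8pm.
Retro at 6pm is achievable: DesignReview in 8pm, Standup in 7pm, Kickoff in 2pm, Demo in 5pm, Retro in 6pm, AllHands in 4pm, Budget in 9pm, One-on-one in 3pm.

6pm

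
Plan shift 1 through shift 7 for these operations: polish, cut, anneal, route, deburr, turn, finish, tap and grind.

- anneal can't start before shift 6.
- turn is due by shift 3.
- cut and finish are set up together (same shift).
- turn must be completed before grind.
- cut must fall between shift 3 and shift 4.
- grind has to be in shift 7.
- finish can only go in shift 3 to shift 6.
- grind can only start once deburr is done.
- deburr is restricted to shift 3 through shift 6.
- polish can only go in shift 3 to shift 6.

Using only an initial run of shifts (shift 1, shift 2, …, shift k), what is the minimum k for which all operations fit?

7 shifts

The precedence chain requires at least 2 distinct shifts.
grind can't be placed before shift 7, so the schedule must run through at least shift 7.
7 works (last occupied shift: shift 7): for example polish=shift 3, turn=shift 1, route=shift 1, grind=shift 7, deburr=shift 3, cut=shift 3, anneal=shift 6, tap=shift 1, finish=shift 3.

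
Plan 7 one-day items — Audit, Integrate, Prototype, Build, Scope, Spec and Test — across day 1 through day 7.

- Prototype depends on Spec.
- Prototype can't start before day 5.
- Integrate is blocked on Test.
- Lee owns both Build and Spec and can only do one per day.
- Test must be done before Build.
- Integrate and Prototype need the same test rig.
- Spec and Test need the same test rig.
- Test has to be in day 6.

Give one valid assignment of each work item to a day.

Prototype -> day 5; Scope -> day 1; Test -> day 6; Integrate -> day 7; Spec -> day 1; Audit -> day 1; Build -> day 7

Checking: Spec(day 1) before Prototype(day 5); Test(day 6) before Build(day 7); Test(day 6) before Integrate(day 7); Integrate(day 7) != Prototype(day 5); Build(day 7) != Spec(day 1); Spec(day 1) != Test(day 6); Prototype=day 5 in [day 5,day 7]; Test=day 6 in [day 6,day 6].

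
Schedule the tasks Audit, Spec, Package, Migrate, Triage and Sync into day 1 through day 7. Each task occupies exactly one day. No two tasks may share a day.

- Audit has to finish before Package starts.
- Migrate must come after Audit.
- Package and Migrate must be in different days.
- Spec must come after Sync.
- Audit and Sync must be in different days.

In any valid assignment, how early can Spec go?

Precedence pushes Spec to at least day 2.
Spec at day 2 is achievable: Migrate=day 5, Triage=day 6, Spec=day 2, Audit=day 3, Sync=day 1, Package=day 4.

day 2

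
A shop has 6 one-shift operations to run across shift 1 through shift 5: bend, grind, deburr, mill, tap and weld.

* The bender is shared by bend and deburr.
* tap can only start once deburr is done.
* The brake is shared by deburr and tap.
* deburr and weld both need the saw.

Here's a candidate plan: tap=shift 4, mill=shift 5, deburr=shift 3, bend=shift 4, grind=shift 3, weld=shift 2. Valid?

Valid

The bender is shared by bend and deburr — holds.
deburr and weld both need the saw — holds.
tap can only start once deburr is done — holds.
The brake is shared by deburr and tap — holds.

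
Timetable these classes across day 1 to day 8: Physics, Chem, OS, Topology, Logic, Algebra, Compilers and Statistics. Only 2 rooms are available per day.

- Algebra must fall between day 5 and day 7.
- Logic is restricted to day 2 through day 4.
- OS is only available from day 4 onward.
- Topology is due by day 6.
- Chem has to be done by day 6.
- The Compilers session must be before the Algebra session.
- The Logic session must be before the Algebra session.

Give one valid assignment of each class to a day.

Algebra -> day 5; Topology -> day 1; Statistics -> day 3; Logic -> day 2; Chem -> day 1; OS -> day 4; Physics -> day 3; Compilers -> day 2

Checking: Logic(day 2) before Algebra(day 5); Compilers(day 2) before Algebra(day 5); Logic=day 2 in [day 2,day 4]; Chem=day 1 in [day 1,day 6]; Topology=day 1 in [day 1,day 6]; Algebra=day 5 in [day 5,day 7]; OS=day 4 in [day 4,day 8]; max 2 per day (cap 2).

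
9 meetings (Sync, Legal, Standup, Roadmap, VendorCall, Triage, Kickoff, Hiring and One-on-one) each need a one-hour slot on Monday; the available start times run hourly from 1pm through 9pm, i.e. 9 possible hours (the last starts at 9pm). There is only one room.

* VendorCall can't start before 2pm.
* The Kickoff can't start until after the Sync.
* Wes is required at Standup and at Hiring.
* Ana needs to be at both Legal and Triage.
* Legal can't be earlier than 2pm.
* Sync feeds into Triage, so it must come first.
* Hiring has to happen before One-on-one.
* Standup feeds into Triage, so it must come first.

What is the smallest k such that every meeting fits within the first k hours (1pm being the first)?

9 hours

The precedence chain requires at least 2 distinct hours.
With at most 1 per hour and 9 meetings, at least 9 hours are needed.
9 works (last occupied hour: 9pm): for example Legal=2pm, Hiring=7pm, Standup=4pm, Roadmap=9pm, VendorCall=3pm, One-on-one=8pm, Sync=1pm, Triage=5pm, Kickoff=6pm.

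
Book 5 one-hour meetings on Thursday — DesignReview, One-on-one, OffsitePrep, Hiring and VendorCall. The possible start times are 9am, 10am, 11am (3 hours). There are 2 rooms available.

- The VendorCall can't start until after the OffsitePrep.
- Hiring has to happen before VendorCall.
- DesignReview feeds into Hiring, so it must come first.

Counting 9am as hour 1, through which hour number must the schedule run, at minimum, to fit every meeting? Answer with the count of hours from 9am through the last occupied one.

The precedence chain requires at least 3 distinct hours.
With at most 2 per hour and 5 meetings, at least 3 hours are needed.
3 works (last occupied hour: 11am): for example One-on-one=10am; OffsitePrep=9am; VendorCall=11am; DesignReview=9am; Hiring=10am.

3 hours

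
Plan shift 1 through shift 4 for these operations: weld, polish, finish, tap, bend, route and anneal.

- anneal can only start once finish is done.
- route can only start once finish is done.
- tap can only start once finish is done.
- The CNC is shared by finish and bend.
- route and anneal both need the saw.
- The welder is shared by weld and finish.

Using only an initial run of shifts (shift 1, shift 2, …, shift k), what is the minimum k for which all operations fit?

The precedence chain requires at least 2 distinct shifts.
Could 2 shifts be enough, i.e. nothing placed later than shift 2? No: tap must come after finish (at shift 1 or later) → {shift 2}; finish must come before tap (at shift 2 or earlier) → {shift 1}; route must come after finish (at shift 1 or later) → {shift 2}; anneal must come after finish (at shift 1 or later) → {shift 2}; anneal can't share with route (shift 2) → nothing is left.
So 2 shifts is not enough.
3 works (last occupied shift: shift 3): for example anneal in shift 3, weld in shift 2, polish in shift 1, bend in shift 2, route in shift 2, finish in shift 1, tap in shift 2.

3 shifts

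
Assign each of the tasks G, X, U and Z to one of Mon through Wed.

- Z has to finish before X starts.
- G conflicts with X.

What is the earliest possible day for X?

Precedence pushes X to at least Tue.
X at Tue is achievable: Z in Mon; G in Mon; U in Mon; X in Tue.

Tue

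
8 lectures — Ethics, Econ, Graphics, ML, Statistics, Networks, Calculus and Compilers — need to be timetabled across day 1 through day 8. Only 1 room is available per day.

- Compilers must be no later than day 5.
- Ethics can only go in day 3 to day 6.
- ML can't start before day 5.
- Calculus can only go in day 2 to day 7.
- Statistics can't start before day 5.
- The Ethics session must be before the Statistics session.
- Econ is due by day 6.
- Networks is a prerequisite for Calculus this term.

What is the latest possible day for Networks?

day 6

Downstream work caps Networks at day 6.
Networks at day 6 is achievable: ML -> day 8, Statistics -> day 5, Networks -> day 6, Graphics -> day 4, Calculus -> day 7, Compilers -> day 1, Econ -> day 2, Ethics -> day 3.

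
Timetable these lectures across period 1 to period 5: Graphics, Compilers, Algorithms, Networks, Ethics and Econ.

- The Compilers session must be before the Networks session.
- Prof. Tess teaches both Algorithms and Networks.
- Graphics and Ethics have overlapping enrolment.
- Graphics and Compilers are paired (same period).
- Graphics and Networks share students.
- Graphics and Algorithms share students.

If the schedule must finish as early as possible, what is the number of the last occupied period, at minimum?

The precedence chain requires at least 2 distinct periods.
Could 2 periods be enough, i.e. nothing placed later than period 2? No: Networks must come after Compilers (at period 1 or later) → {period 2}; Compilers must come before Networks (at period 2 or earlier) → {period 1}; Graphics must be in the same period as Compilers (in {period 1}) → {period 1}; Algorithms can't share with Graphics (period 1) → {period 2}; Networks can't share with Algorithms (period 2) → nothing is left.
So 2 periods is not enough.
3 works (last occupied period: period 3): for example Econ in period 1, Graphics in period 1, Compilers in period 1, Algorithms in period 3, Ethics in period 2, Networks in period 2.

3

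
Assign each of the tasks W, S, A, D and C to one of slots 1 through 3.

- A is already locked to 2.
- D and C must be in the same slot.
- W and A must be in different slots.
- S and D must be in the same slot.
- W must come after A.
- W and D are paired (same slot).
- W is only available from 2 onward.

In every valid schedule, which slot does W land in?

3

W's window is 2–3.
A is fixed at 2, and W can't share a slot with A.
So W must be 3.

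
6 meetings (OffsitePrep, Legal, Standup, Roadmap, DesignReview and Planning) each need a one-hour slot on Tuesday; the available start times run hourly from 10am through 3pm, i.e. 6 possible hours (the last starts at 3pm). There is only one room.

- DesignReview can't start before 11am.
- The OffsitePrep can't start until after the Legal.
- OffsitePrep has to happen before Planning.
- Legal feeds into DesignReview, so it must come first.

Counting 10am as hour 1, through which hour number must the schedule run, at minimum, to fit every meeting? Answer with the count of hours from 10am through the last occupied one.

6 hours

The precedence chain requires at least 3 distinct hours.
With at most 1 per hour and 6 meetings, at least 6 hours are needed.
6 works (last occupied hour: 3pm): for example Standup in 2pm, OffsitePrep in 12pm, Legal in 10am, DesignReview in 11am, Planning in 1pm, Roadmap in 3pm.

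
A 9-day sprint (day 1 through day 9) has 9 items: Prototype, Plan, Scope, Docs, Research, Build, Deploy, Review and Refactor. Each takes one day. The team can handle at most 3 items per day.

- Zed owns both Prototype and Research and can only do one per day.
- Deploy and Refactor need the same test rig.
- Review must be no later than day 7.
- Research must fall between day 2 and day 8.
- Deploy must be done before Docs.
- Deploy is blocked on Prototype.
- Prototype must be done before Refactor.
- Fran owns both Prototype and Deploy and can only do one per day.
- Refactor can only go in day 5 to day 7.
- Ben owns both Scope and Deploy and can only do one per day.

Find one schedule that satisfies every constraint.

Scope=day 3; Deploy=day 2; Docs=day 3; Plan=day 1; Research=day 2; Review=day 1; Prototype=day 1; Refactor=day 5; Build=day 2

Checking: Prototype(day 1) before Refactor(day 5); Deploy(day 2) before Docs(day 3); Prototype(day 1) before Deploy(day 2); Prototype(day 1) != Deploy(day 2); Prototype(day 1) != Research(day 2); Scope(day 3) != Deploy(day 2); Deploy(day 2) != Refactor(day 5); Review=day 1 in [day 1,day 7]; Refactor=day 5 in [day 5,day 7]; Research=day 2 in [day 2,day 8]; max 3 per day (cap 3).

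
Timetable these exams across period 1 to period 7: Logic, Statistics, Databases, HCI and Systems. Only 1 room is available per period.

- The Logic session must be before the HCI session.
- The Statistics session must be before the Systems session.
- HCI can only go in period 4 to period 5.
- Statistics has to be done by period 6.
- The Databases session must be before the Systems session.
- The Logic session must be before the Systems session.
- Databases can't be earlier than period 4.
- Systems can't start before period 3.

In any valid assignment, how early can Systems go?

Systems is available from period 3; precedence pushes Systems to at least period 5.
Systems at period 6 is achievable: Logic -> period 2; Systems -> period 6; Statistics -> period 1; Databases -> period 5; HCI -> period 4.
Nothing earlier works — the capacity limit rule out every period before period 6.

period 6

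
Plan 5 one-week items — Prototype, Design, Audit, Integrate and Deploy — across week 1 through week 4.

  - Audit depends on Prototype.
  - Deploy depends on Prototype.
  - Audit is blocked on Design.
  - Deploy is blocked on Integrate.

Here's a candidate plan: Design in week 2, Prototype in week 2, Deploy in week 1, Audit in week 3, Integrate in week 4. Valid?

Audit depends on Prototype — holds.
Audit is blocked on Design — holds.
Deploy depends on Prototype — violated.
Deploy is blocked on Integrate — violated.

No — it violates: Deploy is blocked on Integrate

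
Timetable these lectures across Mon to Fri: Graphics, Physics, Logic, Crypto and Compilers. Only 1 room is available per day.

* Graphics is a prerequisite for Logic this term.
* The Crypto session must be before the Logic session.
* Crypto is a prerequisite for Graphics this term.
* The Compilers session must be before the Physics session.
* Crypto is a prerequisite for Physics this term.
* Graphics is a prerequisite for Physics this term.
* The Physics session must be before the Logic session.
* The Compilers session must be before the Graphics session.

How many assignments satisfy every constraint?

2

Enumerating: Crypto=Mon, Physics=Thu, Logic=Fri, Compilers=Tue, Graphics=Wed | Crypto in Tue, Graphics in Wed, Logic in Fri, Compilers in Mon, Physics in Thu.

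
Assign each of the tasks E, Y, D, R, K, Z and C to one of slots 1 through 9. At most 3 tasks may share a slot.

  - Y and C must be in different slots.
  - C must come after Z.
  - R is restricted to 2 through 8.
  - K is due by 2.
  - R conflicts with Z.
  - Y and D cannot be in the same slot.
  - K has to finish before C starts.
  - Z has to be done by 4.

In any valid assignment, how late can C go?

9

Precedence pushes C to at least 2.
C at 9 is achievable: R in 2; Z in 1; Y in 2; C in 9; E in 1; D in 3; K in 1.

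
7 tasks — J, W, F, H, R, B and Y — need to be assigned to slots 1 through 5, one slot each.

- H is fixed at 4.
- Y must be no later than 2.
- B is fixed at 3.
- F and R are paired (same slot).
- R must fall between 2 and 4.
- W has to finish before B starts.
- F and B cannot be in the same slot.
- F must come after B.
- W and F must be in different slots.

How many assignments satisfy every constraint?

Splitting on J: it can be 1 (4), 2 (4), 3 (4), 4 (4), 5 (4). Listing each branch's schedules as (W, F, H, R, B, Y):
J=1: (1,4,4,4,3,1) (1,4,4,4,3,2) (2,4,4,4,3,1) (2,4,4,4,3,2) — 4.
J=2: (1,4,4,4,3,1) (1,4,4,4,3,2) (2,4,4,4,3,1) (2,4,4,4,3,2) — 4.
J=3: (1,4,4,4,3,1) (1,4,4,4,3,2) (2,4,4,4,3,1) (2,4,4,4,3,2) — 4.
J=4: (1,4,4,4,3,1) (1,4,4,4,3,2) (2,4,4,4,3,1) (2,4,4,4,3,2) — 4.
J=5: (1,4,4,4,3,1) (1,4,4,4,3,2) (2,4,4,4,3,1) (2,4,4,4,3,2) — 4.
Summing: 4 + 4 + 4 + 4 + 4 = 20.

20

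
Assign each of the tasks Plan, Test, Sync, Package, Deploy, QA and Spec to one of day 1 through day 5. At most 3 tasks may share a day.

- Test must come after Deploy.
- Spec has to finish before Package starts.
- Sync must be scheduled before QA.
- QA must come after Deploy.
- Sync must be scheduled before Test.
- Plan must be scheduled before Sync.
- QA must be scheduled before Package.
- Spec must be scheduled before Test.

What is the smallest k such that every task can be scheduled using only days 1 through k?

The precedence chain requires at least 4 distinct days.
With at most 3 per day and 7 tasks, at least 3 days are needed.
4 works (last occupied day: day 4): for example Deploy=day 1; Test=day 3; QA=day 3; Sync=day 2; Spec=day 1; Package=day 4; Plan=day 1.

4 days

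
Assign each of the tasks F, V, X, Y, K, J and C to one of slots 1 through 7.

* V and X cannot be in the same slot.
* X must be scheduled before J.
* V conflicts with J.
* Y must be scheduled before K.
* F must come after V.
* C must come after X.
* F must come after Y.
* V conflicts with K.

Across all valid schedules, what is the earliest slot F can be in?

2

Precedence pushes F to at least 2.
F at 2 is achievable: X in 2; V in 1; C in 3; F in 2; J in 3; K in 2; Y in 1.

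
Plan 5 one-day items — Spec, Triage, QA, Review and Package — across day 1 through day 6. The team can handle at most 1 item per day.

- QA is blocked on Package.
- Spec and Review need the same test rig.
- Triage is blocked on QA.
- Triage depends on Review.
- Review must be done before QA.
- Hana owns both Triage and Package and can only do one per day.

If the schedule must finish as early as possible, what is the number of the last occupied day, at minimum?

5

The precedence chain requires at least 3 distinct days.
With at most 1 per day and 5 work items, at least 5 days are needed.
5 works (last occupied day: day 5): for example QA -> day 3; Review -> day 1; Triage -> day 4; Spec -> day 5; Package -> day 2.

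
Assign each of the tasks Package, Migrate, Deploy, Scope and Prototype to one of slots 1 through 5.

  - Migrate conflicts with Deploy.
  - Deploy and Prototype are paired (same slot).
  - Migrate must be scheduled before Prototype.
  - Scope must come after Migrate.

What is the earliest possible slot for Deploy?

2

Deploy must be in the same slot as Prototype, which can't be before 2, so Deploy is at least 2.
Deploy at 2 is achievable: Package=1; Scope=2; Migrate=1; Deploy=2; Prototype=2.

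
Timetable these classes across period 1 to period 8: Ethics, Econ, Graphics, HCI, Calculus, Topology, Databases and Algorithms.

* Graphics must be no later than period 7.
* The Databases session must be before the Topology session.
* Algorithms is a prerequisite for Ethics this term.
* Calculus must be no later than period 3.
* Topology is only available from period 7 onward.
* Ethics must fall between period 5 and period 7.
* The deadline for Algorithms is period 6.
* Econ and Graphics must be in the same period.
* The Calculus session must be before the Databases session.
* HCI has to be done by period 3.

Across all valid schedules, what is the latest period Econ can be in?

period 7

Econ must be in the same period as Graphics, which can't be after period 7, so Econ is at most period 7.
Econ at period 7 is achievable: Econ -> period 7; Topology -> period 7; Ethics -> period 5; Databases -> period 2; Graphics -> period 7; Algorithms -> period 1; HCI -> period 1; Calculus -> period 1.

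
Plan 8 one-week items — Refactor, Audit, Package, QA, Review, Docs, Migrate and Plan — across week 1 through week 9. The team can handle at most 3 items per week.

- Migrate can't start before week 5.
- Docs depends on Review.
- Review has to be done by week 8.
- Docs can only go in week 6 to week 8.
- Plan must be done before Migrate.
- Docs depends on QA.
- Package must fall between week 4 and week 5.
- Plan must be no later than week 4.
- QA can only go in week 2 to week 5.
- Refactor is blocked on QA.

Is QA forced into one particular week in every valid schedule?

QA can be week 2 (e.g. Package -> week 4, Docs -> week 6, Refactor -> week 3, Review -> week 1, QA -> week 2, Plan -> week 1, Migrate -> week 5, Audit -> week 1) or week 3 (e.g. Plan -> week 1; Review -> week 1; Migrate -> week 5; Docs -> week 6; QA -> week 3; Package -> week 4; Refactor -> week 4; Audit -> week 1).

No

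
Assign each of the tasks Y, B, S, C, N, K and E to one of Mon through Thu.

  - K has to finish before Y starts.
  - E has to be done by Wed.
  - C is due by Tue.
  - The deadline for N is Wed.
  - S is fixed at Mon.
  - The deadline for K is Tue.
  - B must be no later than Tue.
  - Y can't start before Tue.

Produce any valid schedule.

B in Mon; C in Mon; Y in Tue; N in Mon; E in Mon; S in Mon; K in Mon

Checking: K(Mon) before Y(Tue); S=Mon in [Mon,Mon]; C=Mon in [Mon,Tue]; N=Mon in [Mon,Wed]; E=Mon in [Mon,Wed]; Y=Tue in [Tue,Thu]; B=Mon in [Mon,Tue]; K=Mon in [Mon,Tue].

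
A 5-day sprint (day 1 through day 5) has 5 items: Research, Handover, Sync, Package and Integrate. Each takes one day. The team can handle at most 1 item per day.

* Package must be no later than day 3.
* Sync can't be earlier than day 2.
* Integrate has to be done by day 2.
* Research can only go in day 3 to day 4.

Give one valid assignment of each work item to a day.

Research in day 3, Integrate in day 1, Sync in day 4, Package in day 2, Handover in day 5

Checking: Package=day 2 in [day 1,day 3]; Research=day 3 in [day 3,day 4]; Sync=day 4 in [day 2,day 5]; Integrate=day 1 in [day 1,day 2]; max 1 per day (cap 1).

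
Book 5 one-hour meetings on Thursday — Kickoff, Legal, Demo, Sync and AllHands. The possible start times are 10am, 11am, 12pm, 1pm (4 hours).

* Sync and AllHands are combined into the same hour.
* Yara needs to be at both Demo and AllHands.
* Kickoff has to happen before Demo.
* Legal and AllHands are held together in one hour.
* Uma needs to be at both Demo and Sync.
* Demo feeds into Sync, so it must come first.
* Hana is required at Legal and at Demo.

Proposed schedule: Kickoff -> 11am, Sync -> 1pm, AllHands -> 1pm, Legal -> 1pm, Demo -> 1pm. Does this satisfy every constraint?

Yara needs to be at both Demo and AllHands — violated.
Demo feeds into Sync, so it must come first — violated.
Kickoff has to happen before Demo — holds.
Hana is required at Legal and at Demo — violated.
Uma needs to be at both Demo and Sync — violated.
Legal and AllHands are held together in one hour — holds.
Sync and AllHands are combined into the same hour — holds.

Invalid. Hana is required at Legal and at Demo.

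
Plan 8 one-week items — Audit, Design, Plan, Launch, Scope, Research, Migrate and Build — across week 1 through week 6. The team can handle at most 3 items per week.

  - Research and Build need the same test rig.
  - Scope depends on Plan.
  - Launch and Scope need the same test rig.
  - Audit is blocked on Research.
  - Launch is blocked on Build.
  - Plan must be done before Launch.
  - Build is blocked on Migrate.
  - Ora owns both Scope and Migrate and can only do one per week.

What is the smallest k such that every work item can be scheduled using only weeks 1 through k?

3

The precedence chain requires at least 3 distinct weeks.
With at most 3 per week and 8 work items, at least 3 weeks are needed.
3 works (last occupied week: week 3): for example Audit -> week 2; Plan -> week 1; Launch -> week 3; Build -> week 2; Design -> week 3; Scope -> week 2; Migrate -> week 1; Research -> week 1.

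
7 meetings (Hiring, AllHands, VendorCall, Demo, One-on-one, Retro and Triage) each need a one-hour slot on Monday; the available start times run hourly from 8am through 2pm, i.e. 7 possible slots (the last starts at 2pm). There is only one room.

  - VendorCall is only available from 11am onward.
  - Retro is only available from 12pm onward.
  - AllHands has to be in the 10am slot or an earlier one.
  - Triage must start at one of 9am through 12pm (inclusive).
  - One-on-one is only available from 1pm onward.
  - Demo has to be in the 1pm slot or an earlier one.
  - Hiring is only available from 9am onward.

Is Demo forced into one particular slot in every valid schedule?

No

Demo can be 8am (e.g. Demo=8am, One-on-one=1pm, Triage=10am, VendorCall=11am, Retro=12pm, Hiring=2pm, AllHands=9am) or 9am (e.g. Retro in 12pm, One-on-one in 1pm, Hiring in 2pm, Demo in 9am, AllHands in 8am, Triage in 10am, VendorCall in 11am).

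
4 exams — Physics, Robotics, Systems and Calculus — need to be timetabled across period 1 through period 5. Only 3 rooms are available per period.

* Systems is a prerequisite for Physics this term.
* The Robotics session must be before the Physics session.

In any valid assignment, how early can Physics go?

Precedence pushes Physics to at least period 2.
Physics at period 2 is achievable: Systems -> period 1; Robotics -> period 1; Physics -> period 2; Calculus -> period 1.

period 2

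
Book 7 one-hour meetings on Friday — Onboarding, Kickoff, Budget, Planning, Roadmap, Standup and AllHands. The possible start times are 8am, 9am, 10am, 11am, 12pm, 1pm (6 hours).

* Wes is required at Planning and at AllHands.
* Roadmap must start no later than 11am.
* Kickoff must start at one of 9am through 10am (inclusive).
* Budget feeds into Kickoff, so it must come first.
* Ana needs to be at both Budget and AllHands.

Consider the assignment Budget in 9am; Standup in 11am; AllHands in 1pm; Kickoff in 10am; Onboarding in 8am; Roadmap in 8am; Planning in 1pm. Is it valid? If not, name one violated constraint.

No — it violates: Wes is required at Planning and at AllHands

Budget feeds into Kickoff, so it must come first — holds.
Ana needs to be at both Budget and AllHands — holds.
Wes is required at Planning and at AllHands — violated.
Kickoff must start at one of 9am through 10am (inclusive) — holds.
Roadmap must start no later than 11am — holds.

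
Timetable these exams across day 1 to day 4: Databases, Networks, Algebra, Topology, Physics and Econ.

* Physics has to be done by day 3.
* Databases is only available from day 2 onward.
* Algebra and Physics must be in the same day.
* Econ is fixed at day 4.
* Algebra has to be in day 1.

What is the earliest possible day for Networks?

day 1

Networks at day 1 is achievable: Databases=day 2; Topology=day 1; Algebra=day 1; Physics=day 1; Networks=day 1; Econ=day 4.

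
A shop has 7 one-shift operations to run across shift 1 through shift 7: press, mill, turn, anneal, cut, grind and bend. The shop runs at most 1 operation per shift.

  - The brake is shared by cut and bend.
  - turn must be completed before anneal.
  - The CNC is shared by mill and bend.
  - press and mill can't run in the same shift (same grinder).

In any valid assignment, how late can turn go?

shift 6

Downstream work caps turn at shift 6.
turn at shift 6 is achievable: grind -> shift 4; mill -> shift 2; bend -> shift 5; turn -> shift 6; anneal -> shift 7; cut -> shift 3; press -> shift 1.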